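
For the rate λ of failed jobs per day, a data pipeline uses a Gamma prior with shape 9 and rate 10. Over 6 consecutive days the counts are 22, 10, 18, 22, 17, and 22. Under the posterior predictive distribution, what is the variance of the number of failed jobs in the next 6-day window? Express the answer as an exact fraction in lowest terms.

495/8

Total count: 22 + 10 + 18 + 22 + 17 + 22 = 111.
Total exposure: 6 days.
Posterior: α' = 9 + 111 = 120, β' = 10 + 6 = 16.
The posterior predictive for a window of length T is Negative Binomial with variance T·α'·(β'+T)/β'² = 6·120·22/256 = 495/8.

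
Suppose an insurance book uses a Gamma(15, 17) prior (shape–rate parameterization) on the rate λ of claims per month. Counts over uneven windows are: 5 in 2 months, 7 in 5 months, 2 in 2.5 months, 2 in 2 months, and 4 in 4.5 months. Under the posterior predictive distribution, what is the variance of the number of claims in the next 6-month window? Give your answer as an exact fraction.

910/121

Total count: 5 + 7 + 2 + 2 + 4 = 20.
Total exposure: 2 + 5 + 2.5 + 2 + 4.5 = 16 months.
Conjugate update: add total count to the shape and total exposure to the rate, giving Gamma(35, 33).
The posterior predictive for a window of length T is Negative Binomial with variance T·α'·(β'+T)/β'² = 6·35·39/1089 = 910/121.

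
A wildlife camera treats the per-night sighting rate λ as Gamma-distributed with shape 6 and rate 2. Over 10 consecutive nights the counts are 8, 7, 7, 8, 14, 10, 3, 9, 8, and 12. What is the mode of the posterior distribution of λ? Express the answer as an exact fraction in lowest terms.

91/12

Total count: 8 + 7 + 7 + 8 + 14 + 10 + 3 + 9 + 8 + 12 = 86.
Total exposure: 10 nights.
The Gamma prior is conjugate for the Poisson rate, so λ | data ~ Gamma(6+86, 2+10) = Gamma(92, 12).
Posterior mode = (α'−1)/β' = 91/12.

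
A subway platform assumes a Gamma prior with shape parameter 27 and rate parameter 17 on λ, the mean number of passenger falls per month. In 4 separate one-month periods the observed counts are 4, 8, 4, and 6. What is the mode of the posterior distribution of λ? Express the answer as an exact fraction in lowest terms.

Total count: 4 + 8 + 4 + 6 = 22.
Total exposure: 4 months.
Posterior: α' = 27 + 22 = 49, β' = 17 + 4 = 21.
Posterior mode = (α'−1)/β' = 48/21 = 16/7.

16/7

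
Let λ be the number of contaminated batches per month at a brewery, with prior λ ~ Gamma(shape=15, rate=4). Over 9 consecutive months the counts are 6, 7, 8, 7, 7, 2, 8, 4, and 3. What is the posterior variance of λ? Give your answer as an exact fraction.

Total count: 6 + 7 + 8 + 7 + 7 + 2 + 8 + 4 + 3 = 52.
Total exposure: 9 months.
The Gamma prior is conjugate for the Poisson rate, so λ | data ~ Gamma(15+52, 4+9) = Gamma(67, 13).
Posterior variance = α'/β'² = 67/169.

67/169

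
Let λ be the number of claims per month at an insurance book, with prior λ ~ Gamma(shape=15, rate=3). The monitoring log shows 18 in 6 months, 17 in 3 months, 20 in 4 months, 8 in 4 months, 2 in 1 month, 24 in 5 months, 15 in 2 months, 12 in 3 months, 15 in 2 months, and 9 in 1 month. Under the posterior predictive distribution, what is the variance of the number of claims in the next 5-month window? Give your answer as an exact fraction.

Total count: 18 + 17 + 20 + 8 + 2 + 24 + 15 + 12 + 15 + 9 = 140.
Total exposure: 6 + 3 + 4 + 4 + 1 + 5 + 2 + 3 + 2 + 1 = 31 months.
Posterior: α' = 15 + 140 = 155, β' = 3 + 31 = 34.
The posterior predictive for a window of length T is Negative Binomial with variance T·α'·(β'+T)/β'² = 5·155·39/1156 = 30225/1156.

30225/1156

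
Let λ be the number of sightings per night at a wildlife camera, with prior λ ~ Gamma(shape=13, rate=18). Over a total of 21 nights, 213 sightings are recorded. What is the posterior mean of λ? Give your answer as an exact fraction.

226/39

Total count 213 over total exposure 21 nights.
Gamma(α, β) with Poisson data over total exposure Σt gives posterior Gamma(α+Σx, β+Σt) = Gamma(226, 39).
Posterior mean = α'/β' = 226/39.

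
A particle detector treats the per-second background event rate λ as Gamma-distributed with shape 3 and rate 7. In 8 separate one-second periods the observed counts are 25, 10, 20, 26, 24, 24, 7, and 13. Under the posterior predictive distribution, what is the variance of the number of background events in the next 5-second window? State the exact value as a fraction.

608/9

Total count: 25 + 10 + 20 + 26 + 24 + 24 + 7 + 13 = 149.
Total exposure: 8 seconds.
By Gamma–Poisson conjugacy, the posterior is Gamma(α + Σx, β + Σt) = Gamma(3 + 149, 7 + 8) = Gamma(152, 15).
The posterior predictive for a window of length T is Negative Binomial with variance T·α'·(β'+T)/β'² = 5·152·20/225 = 608/9.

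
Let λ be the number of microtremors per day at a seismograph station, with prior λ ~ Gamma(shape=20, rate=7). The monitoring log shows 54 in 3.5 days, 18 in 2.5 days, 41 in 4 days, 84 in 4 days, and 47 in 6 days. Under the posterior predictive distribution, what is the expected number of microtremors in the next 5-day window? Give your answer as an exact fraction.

440/9

Total count: 54 + 18 + 41 + 84 + 47 = 244.
Total exposure: 3.5 + 2.5 + 4 + 4 + 6 = 20 days.
By Gamma–Poisson conjugacy, the posterior is Gamma(α + Σx, β + Σt) = Gamma(20 + 244, 7 + 20) = Gamma(264, 27).
Predictive mean over a 5-day window = T·E[λ|data] = 5·264/27 = 440/9.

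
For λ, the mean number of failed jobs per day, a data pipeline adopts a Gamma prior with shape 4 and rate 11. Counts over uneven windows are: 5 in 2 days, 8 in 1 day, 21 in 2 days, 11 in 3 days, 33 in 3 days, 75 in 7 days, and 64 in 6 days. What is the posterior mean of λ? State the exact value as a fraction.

221/35

Total count: 5 + 8 + 21 + 11 + 33 + 75 + 64 = 217.
Total exposure: 2 + 1 + 2 + 3 + 3 + 7 + 6 = 24 days.
Conjugate update: add total count to the shape and total exposure to the rate, giving Gamma(221, 35).
Posterior mean = α'/β' = 221/35.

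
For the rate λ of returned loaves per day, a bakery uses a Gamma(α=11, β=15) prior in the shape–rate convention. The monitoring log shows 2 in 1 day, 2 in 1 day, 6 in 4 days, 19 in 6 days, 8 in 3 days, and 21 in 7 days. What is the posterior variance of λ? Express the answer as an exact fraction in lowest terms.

Total count: 2 + 2 + 6 + 19 + 8 + 21 = 58.
Total exposure: 1 + 1 + 4 + 6 + 3 + 7 = 22 days.
Posterior: α' = 11 + 58 = 69, β' = 15 + 22 = 37.
Posterior variance = α'/β'² = 69/1369.

69/1369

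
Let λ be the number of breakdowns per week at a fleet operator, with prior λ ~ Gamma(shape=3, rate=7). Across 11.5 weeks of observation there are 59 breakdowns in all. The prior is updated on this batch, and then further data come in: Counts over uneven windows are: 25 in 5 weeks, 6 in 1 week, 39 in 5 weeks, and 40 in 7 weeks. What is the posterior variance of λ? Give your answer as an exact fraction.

Total count 59 over total exposure 11.5 weeks.
After the first batch: Gamma(3 + 59, 7 + 11.5) = Gamma(62, 37/2).
Total count: 25 + 6 + 39 + 40 = 110.
Total exposure: 5 + 1 + 5 + 7 = 18 weeks.
After the second batch: Gamma(62 + 110, 37/2 + 18) = Gamma(172, 73/2).
Posterior variance = α'/β'² = 172/(5329/4) = 688/5329.

688/5329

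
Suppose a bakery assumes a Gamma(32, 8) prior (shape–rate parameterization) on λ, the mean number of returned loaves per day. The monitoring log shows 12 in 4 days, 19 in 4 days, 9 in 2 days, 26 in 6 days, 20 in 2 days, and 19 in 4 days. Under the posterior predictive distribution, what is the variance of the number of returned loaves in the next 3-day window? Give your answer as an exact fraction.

Total count: 12 + 19 + 9 + 26 + 20 + 19 = 105.
Total exposure: 4 + 4 + 2 + 6 + 2 + 4 = 22 days.
The Gamma prior is conjugate for the Poisson rate, so λ | data ~ Gamma(32+105, 8+22) = Gamma(137, 30).
The posterior predictive for a window of length T is Negative Binomial with variance T·α'·(β'+T)/β'² = 3·137·33/900 = 1507/100.

1507/100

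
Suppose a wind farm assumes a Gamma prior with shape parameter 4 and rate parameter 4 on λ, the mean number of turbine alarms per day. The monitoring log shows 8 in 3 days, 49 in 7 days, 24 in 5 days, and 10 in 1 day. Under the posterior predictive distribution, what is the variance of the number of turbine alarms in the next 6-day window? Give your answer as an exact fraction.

741/20

Total count: 8 + 49 + 24 + 10 = 91.
Total exposure: 3 + 7 + 5 + 1 = 16 days.
The Gamma prior is conjugate for the Poisson rate, so λ | data ~ Gamma(4+91, 4+16) = Gamma(95, 20).
The posterior predictive for a window of length T is Negative Binomial with variance T·α'·(β'+T)/β'² = 6·95·26/400 = 741/20.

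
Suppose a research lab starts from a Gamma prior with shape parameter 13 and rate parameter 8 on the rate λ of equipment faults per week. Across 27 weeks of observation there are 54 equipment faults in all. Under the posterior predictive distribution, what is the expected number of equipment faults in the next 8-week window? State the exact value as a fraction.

536/35

Total count 54 over total exposure 27 weeks.
By Gamma–Poisson conjugacy, the posterior is Gamma(α + Σx, β + Σt) = Gamma(13 + 54, 8 + 27) = Gamma(67, 35).
Predictive mean over an 8-week window = T·E[λ|data] = 8·67/35 = 536/35.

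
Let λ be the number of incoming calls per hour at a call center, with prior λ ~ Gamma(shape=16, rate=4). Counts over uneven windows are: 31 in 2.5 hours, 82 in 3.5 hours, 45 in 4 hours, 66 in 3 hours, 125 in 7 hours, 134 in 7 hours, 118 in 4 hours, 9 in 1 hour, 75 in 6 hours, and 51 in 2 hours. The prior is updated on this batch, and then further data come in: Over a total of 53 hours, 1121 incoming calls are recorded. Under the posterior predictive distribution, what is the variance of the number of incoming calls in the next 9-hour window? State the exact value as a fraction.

Total count: 31 + 82 + 45 + 66 + 125 + 134 + 118 + 9 + 75 + 51 = 736.
Total exposure: 2.5 + 3.5 + 4 + 3 + 7 + 7 + 4 + 1 + 6 + 2 = 40 hours.
After the first batch: Gamma(16 + 736, 4 + 40) = Gamma(752, 44).
Total count 1121 over total exposure 53 hours.
After the second batch: Gamma(752 + 1121, 44 + 53) = Gamma(1873, 97).
The posterior predictive for a window of length T is Negative Binomial with variance T·α'·(β'+T)/β'² = 9·1873·106/9409 = 1786842/9409.

1786842/9409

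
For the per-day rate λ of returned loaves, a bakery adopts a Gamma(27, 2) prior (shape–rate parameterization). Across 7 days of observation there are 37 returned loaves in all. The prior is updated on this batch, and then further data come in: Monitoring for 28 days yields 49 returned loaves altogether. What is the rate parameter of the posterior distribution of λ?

37

Total count 37 over total exposure 7 days.
After the first batch: Gamma(27 + 37, 2 + 7) = Gamma(64, 9).
Total count 49 over total exposure 28 days.
After the second batch: Gamma(64 + 49, 9 + 28) = Gamma(113, 37).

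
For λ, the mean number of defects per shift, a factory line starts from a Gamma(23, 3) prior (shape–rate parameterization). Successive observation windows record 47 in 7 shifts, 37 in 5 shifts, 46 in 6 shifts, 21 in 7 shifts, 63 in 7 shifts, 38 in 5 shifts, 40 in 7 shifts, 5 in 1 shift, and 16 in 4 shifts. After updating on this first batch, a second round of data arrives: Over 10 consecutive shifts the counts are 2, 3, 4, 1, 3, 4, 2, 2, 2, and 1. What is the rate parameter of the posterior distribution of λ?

62

Total count: 47 + 37 + 46 + 21 + 63 + 38 + 40 + 5 + 16 = 313.
Total exposure: 7 + 5 + 6 + 7 + 7 + 5 + 7 + 1 + 4 = 49 shifts.
After the first batch: Gamma(23 + 313, 3 + 49) = Gamma(336, 52).
Total count: 2 + 3 + 4 + 1 + 3 + 4 + 2 + 2 + 2 + 1 = 24.
Total exposure: 10 shifts.
After the second batch: Gamma(336 + 24, 52 + 10) = Gamma(360, 62).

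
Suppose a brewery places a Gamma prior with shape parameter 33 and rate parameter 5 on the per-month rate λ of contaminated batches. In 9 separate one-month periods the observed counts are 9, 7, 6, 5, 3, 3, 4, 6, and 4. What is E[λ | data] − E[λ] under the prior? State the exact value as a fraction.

-31/35

Total count: 9 + 7 + 6 + 5 + 3 + 3 + 4 + 6 + 4 = 47.
Total exposure: 9 months.
Posterior: α' = 33 + 47 = 80, β' = 5 + 9 = 14.
Posterior mean = 80/14 = 40/7; prior mean = 33/5 = 33/5. Difference = 40/7 − 33/5 = -31/35.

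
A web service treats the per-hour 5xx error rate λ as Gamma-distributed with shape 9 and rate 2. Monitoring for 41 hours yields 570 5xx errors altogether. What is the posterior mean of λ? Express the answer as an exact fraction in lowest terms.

579/43

Total count 570 over total exposure 41 hours.
Gamma(α, β) with Poisson data over total exposure Σt gives posterior Gamma(α+Σx, β+Σt) = Gamma(579, 43).
Posterior mean = α'/β' = 579/43.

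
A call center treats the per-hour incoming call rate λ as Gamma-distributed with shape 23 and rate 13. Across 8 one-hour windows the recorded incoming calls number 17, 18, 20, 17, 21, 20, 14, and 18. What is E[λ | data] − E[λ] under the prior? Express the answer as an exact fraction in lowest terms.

Total count: 17 + 18 + 20 + 17 + 21 + 20 + 14 + 18 = 145.
Total exposure: 8 hours.
By Gamma–Poisson conjugacy, the posterior is Gamma(α + Σx, β + Σt) = Gamma(23 + 145, 13 + 8) = Gamma(168, 21).
Posterior mean = 168/21 = 8; prior mean = 23/13 = 23/13. Difference = 8 − 23/13 = 81/13.

81/13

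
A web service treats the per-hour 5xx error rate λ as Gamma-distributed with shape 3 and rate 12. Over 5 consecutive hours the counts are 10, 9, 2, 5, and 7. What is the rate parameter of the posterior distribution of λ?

Total count: 10 + 9 + 2 + 5 + 7 = 33.
Total exposure: 5 hours.
Conjugate update: add total count to the shape and total exposure to the rate, giving Gamma(36, 17).

17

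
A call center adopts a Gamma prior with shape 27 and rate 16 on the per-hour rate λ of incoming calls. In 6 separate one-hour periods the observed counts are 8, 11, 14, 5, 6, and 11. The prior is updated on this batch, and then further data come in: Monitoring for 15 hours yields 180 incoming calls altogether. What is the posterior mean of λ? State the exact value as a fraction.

Total count: 8 + 11 + 14 + 5 + 6 + 11 = 55.
Total exposure: 6 hours.
After the first batch: Gamma(27 + 55, 16 + 6) = Gamma(82, 22).
Total count 180 over total exposure 15 hours.
After the second batch: Gamma(82 + 180, 22 + 15) = Gamma(262, 37).
Posterior mean = α'/β' = 262/37.

262/37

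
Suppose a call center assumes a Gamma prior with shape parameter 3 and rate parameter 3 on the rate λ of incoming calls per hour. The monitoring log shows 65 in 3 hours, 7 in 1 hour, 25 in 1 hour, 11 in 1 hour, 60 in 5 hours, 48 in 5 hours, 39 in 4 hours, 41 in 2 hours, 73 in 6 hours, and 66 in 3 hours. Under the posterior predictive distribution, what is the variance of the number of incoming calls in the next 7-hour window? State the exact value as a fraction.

Total count: 65 + 7 + 25 + 11 + 60 + 48 + 39 + 41 + 73 + 66 = 435.
Total exposure: 3 + 1 + 1 + 1 + 5 + 5 + 4 + 2 + 6 + 3 = 31 hours.
By Gamma–Poisson conjugacy, the posterior is Gamma(α + Σx, β + Σt) = Gamma(3 + 435, 3 + 31) = Gamma(438, 34).
The posterior predictive for a window of length T is Negative Binomial with variance T·α'·(β'+T)/β'² = 7·438·41/1156 = 62853/578.

62853/578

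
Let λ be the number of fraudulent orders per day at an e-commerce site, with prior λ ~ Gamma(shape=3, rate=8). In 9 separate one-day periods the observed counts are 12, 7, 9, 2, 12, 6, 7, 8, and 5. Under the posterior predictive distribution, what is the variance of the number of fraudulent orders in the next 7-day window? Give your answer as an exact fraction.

11928/289

Total count: 12 + 7 + 9 + 2 + 12 + 6 + 7 + 8 + 5 = 68.
Total exposure: 9 days.
The Gamma prior is conjugate for the Poisson rate, so λ | data ~ Gamma(3+68, 8+9) = Gamma(71, 17).
The posterior predictive for a window of length T is Negative Binomial with variance T·α'·(β'+T)/β'² = 7·71·24/289 = 11928/289.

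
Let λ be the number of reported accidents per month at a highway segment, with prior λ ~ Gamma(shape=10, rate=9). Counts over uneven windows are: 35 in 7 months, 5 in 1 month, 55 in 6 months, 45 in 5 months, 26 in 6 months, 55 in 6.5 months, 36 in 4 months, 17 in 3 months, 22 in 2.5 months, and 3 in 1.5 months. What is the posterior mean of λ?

Total count: 35 + 5 + 55 + 45 + 26 + 55 + 36 + 17 + 22 + 3 = 299.
Total exposure: 7 + 1 + 6 + 5 + 6 + 6.5 + 4 + 3 + 2.5 + 1.5 = 42.5 months.
The Gamma prior is conjugate for the Poisson rate, so λ | data ~ Gamma(10+299, 9+42.5) = Gamma(309, 103/2).
Posterior mean = α'/β' = 309/(103/2) = 6.

6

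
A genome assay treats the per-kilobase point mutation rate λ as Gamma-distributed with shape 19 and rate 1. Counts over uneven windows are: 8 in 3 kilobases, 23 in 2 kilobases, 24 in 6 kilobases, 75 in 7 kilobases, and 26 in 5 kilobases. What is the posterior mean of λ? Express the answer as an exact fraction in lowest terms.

175/24

Total count: 8 + 23 + 24 + 75 + 26 = 156.
Total exposure: 3 + 2 + 6 + 7 + 5 = 23 kilobases.
Gamma(α, β) with Poisson data over total exposure Σt gives posterior Gamma(α+Σx, β+Σt) = Gamma(175, 24).
Posterior mean = α'/β' = 175/24.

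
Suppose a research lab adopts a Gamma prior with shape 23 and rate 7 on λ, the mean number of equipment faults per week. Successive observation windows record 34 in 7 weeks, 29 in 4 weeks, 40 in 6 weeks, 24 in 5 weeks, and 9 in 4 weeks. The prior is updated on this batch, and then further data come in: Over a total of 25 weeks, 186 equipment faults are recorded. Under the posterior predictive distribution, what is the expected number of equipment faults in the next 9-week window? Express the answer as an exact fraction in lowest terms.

Total count: 34 + 29 + 40 + 24 + 9 = 136.
Total exposure: 7 + 4 + 6 + 5 + 4 = 26 weeks.
After the first batch: Gamma(23 + 136, 7 + 26) = Gamma(159, 33).
Total count 186 over total exposure 25 weeks.
After the second batch: Gamma(159 + 186, 33 + 25) = Gamma(345, 58).
Predictive mean over a 9-week window = T·E[λ|data] = 9·345/58 = 3105/58.

3105/58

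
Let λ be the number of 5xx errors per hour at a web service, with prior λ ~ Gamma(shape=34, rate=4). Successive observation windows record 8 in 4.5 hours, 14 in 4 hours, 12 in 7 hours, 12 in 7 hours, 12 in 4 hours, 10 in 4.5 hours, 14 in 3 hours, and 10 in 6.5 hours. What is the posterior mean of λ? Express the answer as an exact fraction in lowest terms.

Total count: 8 + 14 + 12 + 12 + 12 + 10 + 14 + 10 = 92.
Total exposure: 4.5 + 4 + 7 + 7 + 4 + 4.5 + 3 + 6.5 = 40.5 hours.
Posterior: α' = 34 + 92 = 126, β' = 4 + 40.5 = 89/2.
Posterior mean = α'/β' = 126/(89/2) = 252/89.

252/89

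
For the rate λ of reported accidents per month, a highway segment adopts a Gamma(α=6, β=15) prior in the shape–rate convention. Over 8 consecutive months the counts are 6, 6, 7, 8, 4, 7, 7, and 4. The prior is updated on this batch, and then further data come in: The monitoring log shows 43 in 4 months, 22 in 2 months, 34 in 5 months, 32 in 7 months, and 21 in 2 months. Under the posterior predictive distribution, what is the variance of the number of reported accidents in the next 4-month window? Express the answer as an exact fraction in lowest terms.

38916/1849

Total count: 6 + 6 + 7 + 8 + 4 + 7 + 7 + 4 = 49.
Total exposure: 8 months.
After the first batch: Gamma(6 + 49, 15 + 8) = Gamma(55, 23).
Total count: 43 + 22 + 34 + 32 + 21 = 152.
Total exposure: 4 + 2 + 5 + 7 + 2 = 20 months.
After the second batch: Gamma(55 + 152, 23 + 20) = Gamma(207, 43).
The posterior predictive for a window of length T is Negative Binomial with variance T·α'·(β'+T)/β'² = 4·207·47/1849 = 38916/1849.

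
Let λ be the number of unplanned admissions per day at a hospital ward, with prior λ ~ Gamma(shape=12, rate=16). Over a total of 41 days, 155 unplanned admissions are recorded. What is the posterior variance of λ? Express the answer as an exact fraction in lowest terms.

Total count 155 over total exposure 41 days.
Posterior: α' = 12 + 155 = 167, β' = 16 + 41 = 57.
Posterior variance = α'/β'² = 167/3249.

167/3249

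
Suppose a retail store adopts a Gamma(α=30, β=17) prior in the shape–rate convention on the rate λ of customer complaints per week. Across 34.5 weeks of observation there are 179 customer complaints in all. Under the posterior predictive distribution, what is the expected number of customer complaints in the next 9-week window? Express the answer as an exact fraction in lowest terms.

3762/103

Total count 179 over total exposure 34.5 weeks.
Gamma(α, β) with Poisson data over total exposure Σt gives posterior Gamma(α+Σx, β+Σt) = Gamma(209, 103/2).
Predictive mean over a 9-week window = T·E[λ|data] = 9·209/(103/2) = 3762/103.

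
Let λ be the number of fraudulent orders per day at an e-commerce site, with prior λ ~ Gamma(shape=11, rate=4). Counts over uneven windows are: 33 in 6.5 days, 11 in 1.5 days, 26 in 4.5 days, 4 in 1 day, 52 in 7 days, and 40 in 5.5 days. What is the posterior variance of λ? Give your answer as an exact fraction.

Total count: 33 + 11 + 26 + 4 + 52 + 40 = 166.
Total exposure: 6.5 + 1.5 + 4.5 + 1 + 7 + 5.5 = 26 days.
Gamma(α, β) with Poisson data over total exposure Σt gives posterior Gamma(α+Σx, β+Σt) = Gamma(177, 30).
Posterior variance = α'/β'² = 177/900 = 59/300.

59/300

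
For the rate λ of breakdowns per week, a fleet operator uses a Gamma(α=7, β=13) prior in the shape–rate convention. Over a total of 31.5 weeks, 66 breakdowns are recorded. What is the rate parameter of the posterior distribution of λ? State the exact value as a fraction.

89/2

Total count 66 over total exposure 31.5 weeks.
Conjugate update: add total count to the shape and total exposure to the rate, giving Gamma(73, 89/2).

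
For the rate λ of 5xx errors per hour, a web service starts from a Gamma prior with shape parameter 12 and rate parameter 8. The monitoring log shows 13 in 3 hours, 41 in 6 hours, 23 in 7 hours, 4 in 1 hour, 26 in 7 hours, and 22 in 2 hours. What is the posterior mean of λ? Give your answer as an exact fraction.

141/34

Total count: 13 + 41 + 23 + 4 + 26 + 22 = 129.
Total exposure: 3 + 6 + 7 + 1 + 7 + 2 = 26 hours.
Gamma(α, β) with Poisson data over total exposure Σt gives posterior Gamma(α+Σx, β+Σt) = Gamma(141, 34).
Posterior mean = α'/β' = 141/34.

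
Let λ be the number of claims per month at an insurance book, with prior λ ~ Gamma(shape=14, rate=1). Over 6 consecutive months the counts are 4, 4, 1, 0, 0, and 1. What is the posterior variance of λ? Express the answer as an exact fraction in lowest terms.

24/49

Total count: 4 + 4 + 1 + 0 + 0 + 1 = 10.
Total exposure: 6 months.
Gamma(α, β) with Poisson data over total exposure Σt gives posterior Gamma(α+Σx, β+Σt) = Gamma(24, 7).
Posterior variance = α'/β'² = 24/49.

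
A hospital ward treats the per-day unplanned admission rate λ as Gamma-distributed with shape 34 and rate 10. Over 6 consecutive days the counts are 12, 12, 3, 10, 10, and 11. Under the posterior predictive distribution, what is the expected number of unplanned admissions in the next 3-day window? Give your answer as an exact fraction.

Total count: 12 + 12 + 3 + 10 + 10 + 11 = 58.
Total exposure: 6 days.
By Gamma–Poisson conjugacy, the posterior is Gamma(α + Σx, β + Σt) = Gamma(34 + 58, 10 + 6) = Gamma(92, 16).
Predictive mean over a 3-day window = T·E[λ|data] = 3·92/16 = 69/4.

69/4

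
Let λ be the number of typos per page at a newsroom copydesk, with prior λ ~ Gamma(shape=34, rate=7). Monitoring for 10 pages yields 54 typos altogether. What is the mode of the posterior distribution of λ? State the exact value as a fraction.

87/17

Total count 54 over total exposure 10 pages.
By Gamma–Poisson conjugacy, the posterior is Gamma(α + Σx, β + Σt) = Gamma(34 + 54, 7 + 10) = Gamma(88, 17).
Posterior mode = (α'−1)/β' = 87/17.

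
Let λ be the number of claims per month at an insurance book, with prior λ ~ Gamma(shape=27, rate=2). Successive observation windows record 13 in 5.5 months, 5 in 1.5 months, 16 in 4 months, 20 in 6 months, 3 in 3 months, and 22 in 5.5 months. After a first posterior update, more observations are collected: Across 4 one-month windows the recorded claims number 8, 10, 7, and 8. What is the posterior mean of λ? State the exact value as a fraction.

278/63

Total count: 13 + 5 + 16 + 20 + 3 + 22 = 79.
Total exposure: 5.5 + 1.5 + 4 + 6 + 3 + 5.5 = 25.5 months.
After the first batch: Gamma(27 + 79, 2 + 25.5) = Gamma(106, 55/2).
Total count: 8 + 10 + 7 + 8 = 33.
Total exposure: 4 months.
After the second batch: Gamma(106 + 33, 55/2 + 4) = Gamma(139, 63/2).
Posterior mean = α'/β' = 139/(63/2) = 278/63.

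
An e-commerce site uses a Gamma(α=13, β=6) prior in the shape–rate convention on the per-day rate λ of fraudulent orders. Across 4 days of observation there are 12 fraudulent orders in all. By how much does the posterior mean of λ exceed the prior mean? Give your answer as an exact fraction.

Total count 12 over total exposure 4 days.
Posterior: α' = 13 + 12 = 25, β' = 6 + 4 = 10.
Posterior mean = 25/10 = 5/2; prior mean = 13/6 = 13/6. Difference = 5/2 − 13/6 = 1/3.

1/3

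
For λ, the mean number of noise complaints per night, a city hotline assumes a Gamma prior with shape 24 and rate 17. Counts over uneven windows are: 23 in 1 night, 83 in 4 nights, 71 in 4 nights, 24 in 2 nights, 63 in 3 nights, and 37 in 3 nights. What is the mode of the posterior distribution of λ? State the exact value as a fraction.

162/17

Total count: 23 + 83 + 71 + 24 + 63 + 37 = 301.
Total exposure: 1 + 4 + 4 + 2 + 3 + 3 = 17 nights.
The Gamma prior is conjugate for the Poisson rate, so λ | data ~ Gamma(24+301, 17+17) = Gamma(325, 34).
Posterior mode = (α'−1)/β' = 324/34 = 162/17.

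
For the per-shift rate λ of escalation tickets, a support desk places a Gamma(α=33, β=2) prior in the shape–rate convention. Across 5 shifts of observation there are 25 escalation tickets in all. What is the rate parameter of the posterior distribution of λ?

7

Total count 25 over total exposure 5 shifts.
Conjugate update: add total count to the shape and total exposure to the rate, giving Gamma(58, 7).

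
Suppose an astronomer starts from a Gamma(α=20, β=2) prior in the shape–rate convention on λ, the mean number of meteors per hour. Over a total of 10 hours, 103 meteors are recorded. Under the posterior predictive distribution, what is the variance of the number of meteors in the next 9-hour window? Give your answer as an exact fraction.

2583/16

Total count 103 over total exposure 10 hours.
By Gamma–Poisson conjugacy, the posterior is Gamma(α + Σx, β + Σt) = Gamma(20 + 103, 2 + 10) = Gamma(123, 12).
The posterior predictive for a window of length T is Negative Binomial with variance T·α'·(β'+T)/β'² = 9·123·21/144 = 2583/16.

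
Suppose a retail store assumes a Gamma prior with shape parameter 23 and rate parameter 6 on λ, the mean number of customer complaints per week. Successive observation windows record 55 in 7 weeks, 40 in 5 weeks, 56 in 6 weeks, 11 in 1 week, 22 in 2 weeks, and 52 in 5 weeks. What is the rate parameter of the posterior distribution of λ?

32

Total count: 55 + 40 + 56 + 11 + 22 + 52 = 236.
Total exposure: 7 + 5 + 6 + 1 + 2 + 5 = 26 weeks.
Conjugate update: add total count to the shape and total exposure to the rate, giving Gamma(259, 32).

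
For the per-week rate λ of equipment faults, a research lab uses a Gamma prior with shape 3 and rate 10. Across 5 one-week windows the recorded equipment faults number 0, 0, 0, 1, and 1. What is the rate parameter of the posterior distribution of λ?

15

Total count: 0 + 0 + 0 + 1 + 1 = 2.
Total exposure: 5 weeks.
By Gamma–Poisson conjugacy, the posterior is Gamma(α + Σx, β + Σt) = Gamma(3 + 2, 10 + 5) = Gamma(5, 15).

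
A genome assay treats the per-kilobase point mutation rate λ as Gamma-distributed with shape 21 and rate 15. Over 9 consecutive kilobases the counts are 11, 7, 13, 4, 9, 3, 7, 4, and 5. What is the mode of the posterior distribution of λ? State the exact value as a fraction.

83/24

Total count: 11 + 7 + 13 + 4 + 9 + 3 + 7 + 4 + 5 = 63.
Total exposure: 9 kilobases.
Posterior: α' = 21 + 63 = 84, β' = 15 + 9 = 24.
Posterior mode = (α'−1)/β' = 83/24.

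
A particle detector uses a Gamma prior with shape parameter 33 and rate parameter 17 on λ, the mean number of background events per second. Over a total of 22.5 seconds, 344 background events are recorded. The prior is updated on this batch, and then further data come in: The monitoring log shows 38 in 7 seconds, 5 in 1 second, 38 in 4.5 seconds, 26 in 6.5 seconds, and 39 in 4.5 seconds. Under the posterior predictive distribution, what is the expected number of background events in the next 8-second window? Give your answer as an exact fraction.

Total count 344 over total exposure 22.5 seconds.
After the first batch: Gamma(33 + 344, 17 + 22.5) = Gamma(377, 79/2).
Total count: 38 + 5 + 38 + 26 + 39 = 146.
Total exposure: 7 + 1 + 4.5 + 6.5 + 4.5 = 23.5 seconds.
After the second batch: Gamma(377 + 146, 79/2 + 23.5) = Gamma(523, 63).
Predictive mean over an 8-second window = T·E[λ|data] = 8·523/63 = 4184/63.

4184/63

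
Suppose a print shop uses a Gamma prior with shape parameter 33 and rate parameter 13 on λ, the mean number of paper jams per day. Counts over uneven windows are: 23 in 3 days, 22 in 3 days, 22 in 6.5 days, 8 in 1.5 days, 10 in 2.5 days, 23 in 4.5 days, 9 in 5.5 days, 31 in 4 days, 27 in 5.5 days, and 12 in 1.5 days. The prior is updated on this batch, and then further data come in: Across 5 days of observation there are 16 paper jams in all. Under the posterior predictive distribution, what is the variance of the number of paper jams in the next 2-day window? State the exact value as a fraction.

Total count: 23 + 22 + 22 + 8 + 10 + 23 + 9 + 31 + 27 + 12 = 187.
Total exposure: 3 + 3 + 6.5 + 1.5 + 2.5 + 4.5 + 5.5 + 4 + 5.5 + 1.5 = 37.5 days.
After the first batch: Gamma(33 + 187, 13 + 37.5) = Gamma(220, 101/2).
Total count 16 over total exposure 5 days.
After the second batch: Gamma(220 + 16, 101/2 + 5) = Gamma(236, 111/2).
The posterior predictive for a window of length T is Negative Binomial with variance T·α'·(β'+T)/β'² = 2·236·(115/2)/(12321/4) = 108560/12321.

108560/12321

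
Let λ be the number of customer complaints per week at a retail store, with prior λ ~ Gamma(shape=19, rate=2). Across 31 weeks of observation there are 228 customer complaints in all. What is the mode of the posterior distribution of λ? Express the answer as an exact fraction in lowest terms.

Total count 228 over total exposure 31 weeks.
By Gamma–Poisson conjugacy, the posterior is Gamma(α + Σx, β + Σt) = Gamma(19 + 228, 2 + 31) = Gamma(247, 33).
Posterior mode = (α'−1)/β' = 246/33 = 82/11.

82/11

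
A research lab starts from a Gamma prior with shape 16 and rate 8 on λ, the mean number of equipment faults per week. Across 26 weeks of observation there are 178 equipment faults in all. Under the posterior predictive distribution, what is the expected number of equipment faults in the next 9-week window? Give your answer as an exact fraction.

873/17

Total count 178 over total exposure 26 weeks.
Gamma(α, β) with Poisson data over total exposure Σt gives posterior Gamma(α+Σx, β+Σt) = Gamma(194, 34).
Predictive mean over a 9-week window = T·E[λ|data] = 9·194/34 = 873/17.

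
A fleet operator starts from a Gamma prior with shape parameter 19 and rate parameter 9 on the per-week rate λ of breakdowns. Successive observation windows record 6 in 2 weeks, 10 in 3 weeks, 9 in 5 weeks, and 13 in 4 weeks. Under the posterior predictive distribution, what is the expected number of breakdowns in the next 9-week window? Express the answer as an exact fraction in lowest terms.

513/23

Total count: 6 + 10 + 9 + 13 = 38.
Total exposure: 2 + 3 + 5 + 4 = 14 weeks.
The Gamma prior is conjugate for the Poisson rate, so λ | data ~ Gamma(19+38, 9+14) = Gamma(57, 23).
Predictive mean over a 9-week window = T·E[λ|data] = 9·57/23 = 513/23.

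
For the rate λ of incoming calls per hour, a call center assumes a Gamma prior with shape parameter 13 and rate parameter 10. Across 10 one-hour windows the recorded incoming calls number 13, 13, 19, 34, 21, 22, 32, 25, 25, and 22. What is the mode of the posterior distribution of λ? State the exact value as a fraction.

119/10

Total count: 13 + 13 + 19 + 34 + 21 + 22 + 32 + 25 + 25 + 22 = 226.
Total exposure: 10 hours.
The Gamma prior is conjugate for the Poisson rate, so λ | data ~ Gamma(13+226, 10+10) = Gamma(239, 20).
Posterior mode = (α'−1)/β' = 238/20 = 119/10.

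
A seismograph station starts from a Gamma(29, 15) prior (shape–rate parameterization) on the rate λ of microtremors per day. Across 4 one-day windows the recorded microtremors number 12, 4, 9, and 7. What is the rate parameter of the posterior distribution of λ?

19

Total count: 12 + 4 + 9 + 7 = 32.
Total exposure: 4 days.
Conjugate update: add total count to the shape and total exposure to the rate, giving Gamma(61, 19).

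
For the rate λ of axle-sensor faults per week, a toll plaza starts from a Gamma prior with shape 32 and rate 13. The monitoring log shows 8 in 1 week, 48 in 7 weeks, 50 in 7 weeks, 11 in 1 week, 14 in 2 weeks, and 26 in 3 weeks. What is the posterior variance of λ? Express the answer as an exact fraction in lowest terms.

189/1156

Total count: 8 + 48 + 50 + 11 + 14 + 26 = 157.
Total exposure: 1 + 7 + 7 + 1 + 2 + 3 = 21 weeks.
Gamma(α, β) with Poisson data over total exposure Σt gives posterior Gamma(α+Σx, β+Σt) = Gamma(189, 34).
Posterior variance = α'/β'² = 189/1156.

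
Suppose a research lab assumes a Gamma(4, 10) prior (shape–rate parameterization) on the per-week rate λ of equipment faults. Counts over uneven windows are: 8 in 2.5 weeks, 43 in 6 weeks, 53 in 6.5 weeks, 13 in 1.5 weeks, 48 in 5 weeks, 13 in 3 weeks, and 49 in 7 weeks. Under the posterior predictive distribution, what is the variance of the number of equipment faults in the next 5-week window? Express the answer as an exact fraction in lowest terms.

214830/6889

Total count: 8 + 43 + 53 + 13 + 48 + 13 + 49 = 227.
Total exposure: 2.5 + 6 + 6.5 + 1.5 + 5 + 3 + 7 = 31.5 weeks.
Posterior: α' = 4 + 227 = 231, β' = 10 + 31.5 = 83/2.
The posterior predictive for a window of length T is Negative Binomial with variance T·α'·(β'+T)/β'² = 5·231·(93/2)/(6889/4) = 214830/6889.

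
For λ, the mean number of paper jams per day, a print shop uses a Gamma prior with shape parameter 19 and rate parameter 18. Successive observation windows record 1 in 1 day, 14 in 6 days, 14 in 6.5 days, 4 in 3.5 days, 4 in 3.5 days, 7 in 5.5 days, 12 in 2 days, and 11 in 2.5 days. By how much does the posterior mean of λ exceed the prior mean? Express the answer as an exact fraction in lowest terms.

1253/1746

Total count: 1 + 14 + 14 + 4 + 4 + 7 + 12 + 11 = 67.
Total exposure: 1 + 6 + 6.5 + 3.5 + 3.5 + 5.5 + 2 + 2.5 = 30.5 days.
By Gamma–Poisson conjugacy, the posterior is Gamma(α + Σx, β + Σt) = Gamma(19 + 67, 18 + 30.5) = Gamma(86, 97/2).
Posterior mean = 86/(97/2) = 172/97; prior mean = 19/18 = 19/18. Difference = 172/97 − 19/18 = 1253/1746.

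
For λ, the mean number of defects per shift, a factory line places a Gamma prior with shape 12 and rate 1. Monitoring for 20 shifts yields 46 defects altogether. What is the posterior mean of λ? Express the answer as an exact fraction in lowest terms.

58/21

Total count 46 over total exposure 20 shifts.
Conjugate update: add total count to the shape and total exposure to the rate, giving Gamma(58, 21).
Posterior mean = α'/β' = 58/21.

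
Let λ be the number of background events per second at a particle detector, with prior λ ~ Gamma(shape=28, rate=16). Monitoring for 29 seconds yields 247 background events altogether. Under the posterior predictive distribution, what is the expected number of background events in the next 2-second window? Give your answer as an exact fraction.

110/9

Total count 247 over total exposure 29 seconds.
The Gamma prior is conjugate for the Poisson rate, so λ | data ~ Gamma(28+247, 16+29) = Gamma(275, 45).
Predictive mean over a 2-second window = T·E[λ|data] = 2·275/45 = 110/9.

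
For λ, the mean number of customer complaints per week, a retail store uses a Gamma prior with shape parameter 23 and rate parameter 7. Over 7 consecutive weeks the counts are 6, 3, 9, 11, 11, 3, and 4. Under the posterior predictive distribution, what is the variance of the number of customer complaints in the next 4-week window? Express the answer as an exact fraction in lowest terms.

180/7

Total count: 6 + 3 + 9 + 11 + 11 + 3 + 4 = 47.
Total exposure: 7 weeks.
Gamma(α, β) with Poisson data over total exposure Σt gives posterior Gamma(α+Σx, β+Σt) = Gamma(70, 14).
The posterior predictive for a window of length T is Negative Binomial with variance T·α'·(β'+T)/β'² = 4·70·18/196 = 180/7.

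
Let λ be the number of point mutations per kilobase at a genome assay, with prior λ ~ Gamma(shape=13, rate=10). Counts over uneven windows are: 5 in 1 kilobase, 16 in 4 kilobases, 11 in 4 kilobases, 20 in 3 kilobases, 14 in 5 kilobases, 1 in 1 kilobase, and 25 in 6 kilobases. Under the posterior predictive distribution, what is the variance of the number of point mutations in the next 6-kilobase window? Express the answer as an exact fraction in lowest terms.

6300/289

Total count: 5 + 16 + 11 + 20 + 14 + 1 + 25 = 92.
Total exposure: 1 + 4 + 4 + 3 + 5 + 1 + 6 = 24 kilobases.
Posterior: α' = 13 + 92 = 105, β' = 10 + 24 = 34.
The posterior predictive for a window of length T is Negative Binomial with variance T·α'·(β'+T)/β'² = 6·105·40/1156 = 6300/289.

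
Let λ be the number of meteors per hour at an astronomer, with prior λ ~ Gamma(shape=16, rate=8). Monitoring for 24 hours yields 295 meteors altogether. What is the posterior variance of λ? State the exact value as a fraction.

311/1024

Total count 295 over total exposure 24 hours.
Conjugate update: add total count to the shape and total exposure to the rate, giving Gamma(311, 32).
Posterior variance = α'/β'² = 311/1024.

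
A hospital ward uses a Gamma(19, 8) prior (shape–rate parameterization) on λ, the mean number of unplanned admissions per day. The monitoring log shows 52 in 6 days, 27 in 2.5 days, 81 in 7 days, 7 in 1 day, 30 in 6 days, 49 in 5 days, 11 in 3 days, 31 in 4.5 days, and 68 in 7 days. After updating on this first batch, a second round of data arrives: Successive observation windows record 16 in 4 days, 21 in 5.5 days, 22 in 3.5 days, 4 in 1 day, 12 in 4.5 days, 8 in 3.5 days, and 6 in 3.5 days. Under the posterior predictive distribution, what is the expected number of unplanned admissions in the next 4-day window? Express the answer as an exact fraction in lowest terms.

Total count: 52 + 27 + 81 + 7 + 30 + 49 + 11 + 31 + 68 = 356.
Total exposure: 6 + 2.5 + 7 + 1 + 6 + 5 + 3 + 4.5 + 7 = 42 days.
After the first batch: Gamma(19 + 356, 8 + 42) = Gamma(375, 50).
Total count: 16 + 21 + 22 + 4 + 12 + 8 + 6 = 89.
Total exposure: 4 + 5.5 + 3.5 + 1 + 4.5 + 3.5 + 3.5 = 25.5 days.
After the second batch: Gamma(375 + 89, 50 + 25.5) = Gamma(464, 151/2).
Predictive mean over a 4-day window = T·E[λ|data] = 4·464/(151/2) = 3712/151.

3712/151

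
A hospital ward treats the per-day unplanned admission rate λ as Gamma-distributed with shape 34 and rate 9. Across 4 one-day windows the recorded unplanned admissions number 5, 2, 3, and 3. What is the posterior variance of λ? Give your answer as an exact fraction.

47/169

Total count: 5 + 2 + 3 + 3 = 13.
Total exposure: 4 days.
Posterior: α' = 34 + 13 = 47, β' = 9 + 4 = 13.
Posterior variance = α'/β'² = 47/169.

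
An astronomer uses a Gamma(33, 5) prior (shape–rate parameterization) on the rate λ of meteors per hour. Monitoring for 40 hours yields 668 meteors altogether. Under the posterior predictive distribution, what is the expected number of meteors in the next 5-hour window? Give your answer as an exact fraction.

701/9

Total count 668 over total exposure 40 hours.
The Gamma prior is conjugate for the Poisson rate, so λ | data ~ Gamma(33+668, 5+40) = Gamma(701, 45).
Predictive mean over a 5-hour window = T·E[λ|data] = 5·701/45 = 701/9.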